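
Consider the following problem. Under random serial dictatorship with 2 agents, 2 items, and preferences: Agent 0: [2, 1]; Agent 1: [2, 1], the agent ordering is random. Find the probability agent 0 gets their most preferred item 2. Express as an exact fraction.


Step 1: Agent 0 wants item 2
Step 2: There are 2 possible orderings of agents
Step 3: In 1 orderings, agent 0 gets item 2
Step 4: Probability = 1/2

1/2


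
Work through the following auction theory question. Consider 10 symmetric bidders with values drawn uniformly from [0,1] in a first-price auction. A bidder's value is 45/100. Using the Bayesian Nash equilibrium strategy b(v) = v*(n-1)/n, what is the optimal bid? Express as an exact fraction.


Step 1: The symmetric BNE bidding function is b(v) = v * (n-1) / n
Step 2: Substitute v = 9/20 and n = 10
Step 3: b = 9/20 * 9/10
Step 4: b = 81/200

81/200


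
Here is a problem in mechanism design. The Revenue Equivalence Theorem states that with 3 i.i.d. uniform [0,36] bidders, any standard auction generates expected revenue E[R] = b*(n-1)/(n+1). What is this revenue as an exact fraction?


Step 1: By Revenue Equivalence, expected revenue = b*(n-1)/(n+1)
Step 2: Substituting n = 3, b = 36
Step 3: Revenue = 36*(3-1)/(3+1) = 36*2/4
Step 4: Revenue = 72/4 = 18

18


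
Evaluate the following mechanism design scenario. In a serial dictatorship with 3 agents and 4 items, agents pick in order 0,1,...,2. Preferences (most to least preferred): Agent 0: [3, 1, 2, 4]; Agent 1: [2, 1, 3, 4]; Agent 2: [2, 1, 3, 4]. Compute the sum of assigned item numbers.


Step 1: Agent 0 picks item 3
Step 2: Agent 1 picks item 2
Step 3: Agent 2 picks item 1
Step 4: Sum = 3 + 2 + 1 = 6

6


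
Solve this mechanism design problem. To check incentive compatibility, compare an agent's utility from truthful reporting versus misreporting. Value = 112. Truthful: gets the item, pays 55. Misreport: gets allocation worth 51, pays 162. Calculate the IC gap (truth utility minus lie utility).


Step 1: U(truth) = value - payment = 112 - 55 = 57
Step 2: U(lie) = allocation - payment = 51 - 162 = -111
Step 3: IC gap = 57 - (-111) = 168

168


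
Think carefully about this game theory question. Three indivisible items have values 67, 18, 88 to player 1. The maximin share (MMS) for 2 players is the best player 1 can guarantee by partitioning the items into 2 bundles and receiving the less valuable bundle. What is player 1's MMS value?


Step 1: Item values = 67, 18, 88
Step 2: Enumerate all 2-bundle partitions and take the smaller bundle:
  Partition 1: {67} vs {18,88} -> bundles 67, 106; min = 67
  Partition 2: {18} vs {67,88} -> bundles 18, 155; min = 18
  Partition 3: {88} vs {67,18} -> bundles 88, 85; min = 85
Step 3: MMS = max(67, 18, 85) = 85

85


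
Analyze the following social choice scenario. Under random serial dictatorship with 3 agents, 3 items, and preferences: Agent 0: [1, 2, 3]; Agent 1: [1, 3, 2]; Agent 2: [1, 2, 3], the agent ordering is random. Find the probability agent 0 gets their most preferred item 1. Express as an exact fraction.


Step 1: Agent 0 wants item 1
Step 2: There are 6 possible orderings of agents
Step 3: In 2 orderings, agent 0 gets item 1
Step 4: Probability = 2/6 = 1/3

1/3


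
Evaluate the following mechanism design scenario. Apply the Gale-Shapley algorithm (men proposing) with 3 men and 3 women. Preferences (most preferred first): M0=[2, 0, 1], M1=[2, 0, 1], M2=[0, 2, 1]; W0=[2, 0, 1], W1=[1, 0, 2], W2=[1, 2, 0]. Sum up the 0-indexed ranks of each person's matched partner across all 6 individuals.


Step 1: Run Gale-Shapley (men propose, women hold best offer):
  M0 proposes to W2; she accepts
  M1 proposes to W2; she switches from M0
  M2 proposes to W0; she accepts
  M0 proposes to W0; rejected
  M0 proposes to W1; she accepts
Step 2: Final matching: W0-M2, W1-M0, W2-M1
Step 3: 0-indexed ranks (man's rank of his match, then woman's): 0 + 0 + 2 + 1 + 0 + 0
Step 4: Total rank sum = 3

3


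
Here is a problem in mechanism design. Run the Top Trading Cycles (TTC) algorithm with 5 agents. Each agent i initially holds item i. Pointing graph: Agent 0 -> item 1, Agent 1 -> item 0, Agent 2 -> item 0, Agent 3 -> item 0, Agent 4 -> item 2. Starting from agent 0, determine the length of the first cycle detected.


Step 1: Trace the pointer graph from agent 0: 0 -> 1 -> 0
Step 2: A cycle is detected when we revisit agent 0
Step 3: The cycle is: 0 -> 1 -> 0
Step 4: Cycle length = 2

2


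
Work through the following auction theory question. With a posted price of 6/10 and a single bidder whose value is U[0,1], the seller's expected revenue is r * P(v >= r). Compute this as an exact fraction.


Step 1: Posted price r = 3/5, value support [0,1]
Step 2: P(v >= r) = (1 - 3/5)/1 = 2/5
Step 3: Expected revenue = r * P(v >= r) = 3/5 * 2/5
Step 4: Revenue = 6/25

6/25


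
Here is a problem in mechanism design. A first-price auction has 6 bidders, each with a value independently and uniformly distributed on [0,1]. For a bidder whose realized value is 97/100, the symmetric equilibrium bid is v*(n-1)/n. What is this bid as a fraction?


Step 1: The symmetric BNE bidding function is b(v) = v * (n-1) / n
Step 2: Substitute v = 97/100 and n = 6
Step 3: b = 97/100 * 5/6
Step 4: b = 97/120

97/120


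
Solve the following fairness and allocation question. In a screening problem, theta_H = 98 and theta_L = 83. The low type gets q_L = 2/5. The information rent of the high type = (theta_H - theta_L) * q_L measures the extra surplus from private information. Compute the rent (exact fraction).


Step 1: theta_H - theta_L = 98 - 83 = 15
Step 2: Information rent = (theta_H - theta_L) * q_L
Step 3: = 15 * 2/5
Step 4: = 6

6


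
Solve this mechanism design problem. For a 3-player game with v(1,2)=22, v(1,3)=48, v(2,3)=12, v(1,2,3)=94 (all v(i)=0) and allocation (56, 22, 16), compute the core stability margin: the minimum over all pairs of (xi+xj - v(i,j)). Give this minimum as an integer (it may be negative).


Step 1: Slack for coalition (1,2): x1+x2 - v12 = 78 - 22 = 56
Step 2: Slack for coalition (1,3): x1+x3 - v13 = 72 - 48 = 24
Step 3: Slack for coalition (2,3): x2+x3 - v23 = 38 - 12 = 26
Step 4: Minimum slack = min(56, 24, 26) = 24, attained by (1,3); no pair can gain by deviating, so the allocation is in the core

24


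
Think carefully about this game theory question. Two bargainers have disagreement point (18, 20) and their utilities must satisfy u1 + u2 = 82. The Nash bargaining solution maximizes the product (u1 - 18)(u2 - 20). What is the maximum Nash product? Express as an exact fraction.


Step 1: The Nash solution splits surplus symmetrically above the disagreement point
Step 2: u1 = (total + d1 - d2)/2 = (82 + 18 - 20)/2 = 40
Step 3: u2 = (total - d1 + d2)/2 = (82 - 18 + 20)/2 = 42
Step 4: Nash product = (40 - 18) * (42 - 20)
Step 5: = 22 * 22 = 484

484


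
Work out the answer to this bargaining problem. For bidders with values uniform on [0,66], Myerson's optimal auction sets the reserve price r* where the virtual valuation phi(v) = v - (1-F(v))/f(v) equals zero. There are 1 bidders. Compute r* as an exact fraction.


Step 1: For U[0,66], F(v) = v/66 and f(v) = 1/66
Step 2: phi(v) = v - (1 - v/66)/(1/66) = v - (66 - v) = 2v - 66
Step 3: Set phi(r*) = 0: 2r* - 66 = 0
Step 4: r* = 66/2 = 33 (the number of bidders n = 1 does not enter)

33


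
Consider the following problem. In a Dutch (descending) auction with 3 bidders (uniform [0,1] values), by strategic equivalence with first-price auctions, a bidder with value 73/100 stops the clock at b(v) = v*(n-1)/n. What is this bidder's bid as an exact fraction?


Step 1: Dutch auctions are strategically equivalent to first-price auctions
Step 2: The equilibrium bid is b(v) = v*(n-1)/n
Step 3: b = 73/100 * 2/3
Step 4: b = 73/150

73/150


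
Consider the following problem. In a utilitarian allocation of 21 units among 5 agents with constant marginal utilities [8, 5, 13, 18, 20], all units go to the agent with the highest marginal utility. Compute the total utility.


Step 1: The marginal utilities are [8, 5, 13, 18, 20]
Step 2: The highest marginal utility is 20
Step 3: All 21 units go to that agent
Step 4: Total utility = 20 * 21 = 420

420


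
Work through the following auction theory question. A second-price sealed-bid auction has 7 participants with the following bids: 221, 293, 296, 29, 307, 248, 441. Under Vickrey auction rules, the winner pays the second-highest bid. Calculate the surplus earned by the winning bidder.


Step 1: Sort bids in descending order: 441, 307, 296, 293, 248, 221, 29
Step 2: The winning bid is the highest: 441
Step 3: The payment equals the second-highest bid: 307
Step 4: Surplus = winner's bid - payment = 441 - 307 = 134

134


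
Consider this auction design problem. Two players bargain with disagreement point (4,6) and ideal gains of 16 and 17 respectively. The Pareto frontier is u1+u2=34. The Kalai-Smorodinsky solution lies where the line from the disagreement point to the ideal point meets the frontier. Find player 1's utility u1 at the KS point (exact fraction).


Step 1: At the KS point, (u1-d1)/r1 = (u2-d2)/r2 = t and u1+u2 = 34
Step 2: u1 = d1 + r1*t and u2 = d2 + r2*t, so (d1 + r1*t) + (d2 + r2*t) = 34
Step 3: t = (34 - 4 - 6)/(16 + 17) = 24/33 = 8/11
Step 4: u1 = d1 + r1*t = 4 + 16 * 8/11 = 172/11
Step 5: (Check: u2 = d2 + r2*t = 202/11; u1+u2 = 172/11 + 202/11 = 34, on the frontier.)

172/11


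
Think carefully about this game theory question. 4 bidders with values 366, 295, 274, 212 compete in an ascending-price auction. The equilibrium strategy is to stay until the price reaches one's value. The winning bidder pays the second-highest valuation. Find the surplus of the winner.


Step 1: Identify the highest value: 366
Step 2: Identify the second-highest value: 295
Step 3: The final price = second-highest value = 295
Step 4: Surplus = 366 - 295 = 71

71


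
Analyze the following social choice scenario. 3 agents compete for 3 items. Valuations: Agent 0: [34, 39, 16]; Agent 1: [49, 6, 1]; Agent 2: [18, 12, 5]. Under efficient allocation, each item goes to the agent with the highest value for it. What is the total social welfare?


Step 1: For each item, find the maximum value among all agents.
Step 2: Item 0 -> Agent 1 (value 49)
Step 3: Item 1 -> Agent 0 (value 39)
Step 4: Item 2 -> Agent 0 (value 16)
Step 5: Total welfare = 49 + 39 + 16 = 104

104


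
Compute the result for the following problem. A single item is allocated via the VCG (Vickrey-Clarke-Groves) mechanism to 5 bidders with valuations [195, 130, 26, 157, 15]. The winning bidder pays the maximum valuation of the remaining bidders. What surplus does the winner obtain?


Step 1: The winner is the agent with the highest value: agent 0 with value 195
Step 2: Values of other agents: [130, 26, 157, 15]
Step 3: VCG payment = max of others' values = 157
Step 4: Surplus = 195 - 157 = 38

38


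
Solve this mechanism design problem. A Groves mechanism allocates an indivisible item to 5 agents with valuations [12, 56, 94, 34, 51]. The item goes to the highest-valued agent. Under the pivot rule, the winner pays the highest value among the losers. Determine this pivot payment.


Step 1: The efficient winner is agent 2 with value 94
Step 2: Other agents' values: [12, 56, 34, 51]
Step 3: Pivot payment = max(others) = 56
Step 4: The winner pays 56

56


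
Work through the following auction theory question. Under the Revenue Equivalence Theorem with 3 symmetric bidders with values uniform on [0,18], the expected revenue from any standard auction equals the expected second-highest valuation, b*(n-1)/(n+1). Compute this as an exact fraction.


Step 1: By Revenue Equivalence, expected revenue = b*(n-1)/(n+1)
Step 2: Substituting n = 3, b = 18
Step 3: Revenue = 18*(3-1)/(3+1) = 18*2/4
Step 4: Revenue = 36/4 = 9

9


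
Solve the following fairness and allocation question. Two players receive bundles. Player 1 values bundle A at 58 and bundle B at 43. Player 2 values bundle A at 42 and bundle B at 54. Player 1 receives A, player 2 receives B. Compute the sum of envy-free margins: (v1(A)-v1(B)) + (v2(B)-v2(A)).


Step 1: Player 1's margin = v1(A) - v1(B) = 58 - 43 = 15
Step 2: Player 2's margin = v2(B) - v2(A) = 54 - 42 = 12
Step 3: Total margin = 15 + 12 = 27

27


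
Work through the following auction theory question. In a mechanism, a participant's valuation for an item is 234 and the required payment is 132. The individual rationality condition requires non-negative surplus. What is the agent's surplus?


Step 1: Surplus = value - payment = 234 - 132 = 102
Step 2: IR is satisfied (surplus >= 0)

102


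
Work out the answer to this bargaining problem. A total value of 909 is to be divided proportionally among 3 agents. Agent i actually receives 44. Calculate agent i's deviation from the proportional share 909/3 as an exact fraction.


Step 1: Proportional share = 909/3 = 303
Step 2: Agent's actual allocation = 44
Step 3: Excess = 44 - 303 = -259

-259


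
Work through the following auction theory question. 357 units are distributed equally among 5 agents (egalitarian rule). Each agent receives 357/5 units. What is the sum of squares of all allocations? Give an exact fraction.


Step 1: Each agent's share = 357/5
Step 2: Square of each share = (357/5)^2 = 127449/25
Step 3: Sum of squares = 5 * 127449/25 = 127449/5

127449/5


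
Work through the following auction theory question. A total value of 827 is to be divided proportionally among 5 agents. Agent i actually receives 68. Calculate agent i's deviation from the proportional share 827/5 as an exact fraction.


Step 1: Proportional share = 827/5
Step 2: Agent's actual allocation = 68
Step 3: Excess = 68 - 827/5 = -487/5

-487/5


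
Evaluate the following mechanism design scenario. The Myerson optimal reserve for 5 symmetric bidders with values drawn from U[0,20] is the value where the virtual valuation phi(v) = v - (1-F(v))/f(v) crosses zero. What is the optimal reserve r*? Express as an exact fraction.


Step 1: For U[0,20], F(v) = v/20 and f(v) = 1/20
Step 2: phi(v) = v - (1 - v/20)/(1/20) = v - (20 - v) = 2v - 20
Step 3: Set phi(r*) = 0: 2r* - 20 = 0
Step 4: r* = 20/2 = 10 (the number of bidders n = 5 does not enter)

10


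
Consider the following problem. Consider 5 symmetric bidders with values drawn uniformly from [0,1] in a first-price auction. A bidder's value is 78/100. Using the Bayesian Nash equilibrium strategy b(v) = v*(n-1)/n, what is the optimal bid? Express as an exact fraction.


Step 1: The symmetric BNE bidding function is b(v) = v * (n-1) / n
Step 2: Substitute v = 39/50 and n = 5
Step 3: b = 39/50 * 4/5
Step 4: b = 78/125

78/125


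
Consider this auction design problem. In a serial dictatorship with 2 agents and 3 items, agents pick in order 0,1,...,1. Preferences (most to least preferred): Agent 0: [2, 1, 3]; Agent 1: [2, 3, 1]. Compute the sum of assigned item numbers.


Step 1: Agent 0 picks item 2
Step 2: Agent 1 picks item 3
Step 3: Sum = 2 + 3 = 5

5


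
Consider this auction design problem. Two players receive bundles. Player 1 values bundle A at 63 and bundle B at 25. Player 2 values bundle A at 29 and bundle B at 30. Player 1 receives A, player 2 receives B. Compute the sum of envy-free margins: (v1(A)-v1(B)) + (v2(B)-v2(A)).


Step 1: Player 1's margin = v1(A) - v1(B) = 63 - 25 = 38
Step 2: Player 2's margin = v2(B) - v2(A) = 30 - 29 = 1
Step 3: Total margin = 38 + 1 = 39

39


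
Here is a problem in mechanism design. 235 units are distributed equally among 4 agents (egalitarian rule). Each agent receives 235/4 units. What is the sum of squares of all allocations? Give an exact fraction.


Step 1: Each agent's share = 235/4
Step 2: Square of each share = (235/4)^2 = 55225/16
Step 3: Sum of squares = 4 * 55225/16 = 55225/4

55225/4


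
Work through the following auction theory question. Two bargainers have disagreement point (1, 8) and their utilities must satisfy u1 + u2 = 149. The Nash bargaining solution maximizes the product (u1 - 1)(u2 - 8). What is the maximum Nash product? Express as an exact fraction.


Step 1: The Nash solution splits surplus symmetrically above the disagreement point
Step 2: u1 = (total + d1 - d2)/2 = (149 + 1 - 8)/2 = 71
Step 3: u2 = (total - d1 + d2)/2 = (149 - 1 + 8)/2 = 78
Step 4: Nash product = (71 - 1) * (78 - 8)
Step 5: = 70 * 70 = 4900

4900


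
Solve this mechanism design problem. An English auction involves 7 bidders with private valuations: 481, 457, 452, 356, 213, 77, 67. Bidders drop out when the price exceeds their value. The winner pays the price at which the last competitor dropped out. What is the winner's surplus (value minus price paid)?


Step 1: Identify the highest value: 481
Step 2: Identify the second-highest value: 457
Step 3: The final price = second-highest value = 457
Step 4: Surplus = 481 - 457 = 24

24


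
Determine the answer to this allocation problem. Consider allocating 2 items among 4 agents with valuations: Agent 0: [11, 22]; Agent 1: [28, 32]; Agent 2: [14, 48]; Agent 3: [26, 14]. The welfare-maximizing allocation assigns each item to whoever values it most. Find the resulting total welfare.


Step 1: For each item, find the maximum value among all agents.
Step 2: Item 0 -> Agent 1 (value 28)
Step 3: Item 1 -> Agent 2 (value 48)
Step 4: Total welfare = 28 + 48 = 76

76


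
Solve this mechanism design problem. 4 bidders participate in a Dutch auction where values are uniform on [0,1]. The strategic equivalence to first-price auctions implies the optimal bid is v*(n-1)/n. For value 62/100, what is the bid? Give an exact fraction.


Step 1: Dutch auctions are strategically equivalent to first-price auctions
Step 2: The equilibrium bid is b(v) = v*(n-1)/n
Step 3: b = 31/50 * 3/4
Step 4: b = 93/200

93/200


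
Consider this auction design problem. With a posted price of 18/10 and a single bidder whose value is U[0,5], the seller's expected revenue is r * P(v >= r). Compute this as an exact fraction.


Step 1: Posted price r = 9/5, value support [0,5]
Step 2: P(v >= r) = (5 - 9/5)/5 = 16/25
Step 3: Expected revenue = r * P(v >= r) = 9/5 * 16/25
Step 4: Revenue = 144/125

144/125


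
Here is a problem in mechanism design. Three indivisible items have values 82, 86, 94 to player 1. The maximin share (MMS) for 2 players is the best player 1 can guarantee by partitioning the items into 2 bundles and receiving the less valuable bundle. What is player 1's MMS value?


Step 1: Item values = 82, 86, 94
Step 2: Enumerate all 2-bundle partitions and take the smaller bundle:
  Partition 1: {82} vs {86,94} -> bundles 82, 180; min = 82
  Partition 2: {86} vs {82,94} -> bundles 86, 176; min = 86
  Partition 3: {94} vs {82,86} -> bundles 94, 168; min = 94
Step 3: MMS = max(82, 86, 94) = 94

94


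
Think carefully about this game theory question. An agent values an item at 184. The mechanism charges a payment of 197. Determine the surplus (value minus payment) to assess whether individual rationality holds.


Step 1: Surplus = value - payment = 184 - 197 = -13
Step 2: IR is violated (surplus < 0)

-13


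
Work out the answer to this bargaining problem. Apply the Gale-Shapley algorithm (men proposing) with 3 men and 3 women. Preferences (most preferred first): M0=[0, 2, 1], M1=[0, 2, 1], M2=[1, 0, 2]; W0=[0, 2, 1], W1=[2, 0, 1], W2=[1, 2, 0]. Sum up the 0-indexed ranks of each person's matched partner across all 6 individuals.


Step 1: Run Gale-Shapley (men propose, women hold best offer):
  M0 proposes to W0; she accepts
  M1 proposes to W0; rejected
  M1 proposes to W2; she accepts
  M2 proposes to W1; she accepts
Step 2: Final matching: W0-M0, W1-M2, W2-M1
Step 3: 0-indexed ranks (man's rank of his match, then woman's): 0 + 0 + 0 + 0 + 1 + 0
Step 4: Total rank sum = 1

1


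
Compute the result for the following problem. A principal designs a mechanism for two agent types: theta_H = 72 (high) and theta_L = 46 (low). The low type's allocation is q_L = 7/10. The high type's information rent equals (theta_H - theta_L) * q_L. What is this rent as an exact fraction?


Step 1: theta_H - theta_L = 72 - 46 = 26
Step 2: Information rent = (theta_H - theta_L) * q_L
Step 3: = 26 * 7/10
Step 4: = 91/5

91/5


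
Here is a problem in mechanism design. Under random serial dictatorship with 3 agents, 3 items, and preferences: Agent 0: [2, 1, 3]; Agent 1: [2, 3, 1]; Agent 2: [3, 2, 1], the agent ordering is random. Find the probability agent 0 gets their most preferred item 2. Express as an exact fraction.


Step 1: Agent 0 wants item 2
Step 2: There are 6 possible orderings of agents
Step 3: In 3 orderings, agent 0 gets item 2
Step 4: Probability = 3/6 = 1/2

1/2


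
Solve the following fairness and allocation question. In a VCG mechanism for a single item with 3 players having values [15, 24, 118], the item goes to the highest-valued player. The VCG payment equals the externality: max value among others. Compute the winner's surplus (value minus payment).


Step 1: The winner is the agent with the highest value: agent 2 with value 118
Step 2: Values of other agents: [15, 24]
Step 3: VCG payment = max of others' values = 24
Step 4: Surplus = 118 - 24 = 94

94


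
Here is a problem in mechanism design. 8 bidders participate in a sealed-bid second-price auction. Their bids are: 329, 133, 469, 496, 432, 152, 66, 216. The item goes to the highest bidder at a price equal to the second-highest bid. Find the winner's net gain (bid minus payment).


Step 1: Sort bids in descending order: 496, 469, 432, 329, 216, 152, 133, 66
Step 2: The winning bid is the highest: 496
Step 3: The payment equals the second-highest bid: 469
Step 4: Surplus = winner's bid - payment = 496 - 469 = 27

27


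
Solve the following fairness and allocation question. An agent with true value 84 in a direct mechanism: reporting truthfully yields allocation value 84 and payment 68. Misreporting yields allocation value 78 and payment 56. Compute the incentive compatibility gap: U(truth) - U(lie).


Step 1: U(truth) = value - payment = 84 - 68 = 16
Step 2: U(lie) = allocation - payment = 78 - 56 = 22
Step 3: IC gap = 16 - 22 = -6

-6


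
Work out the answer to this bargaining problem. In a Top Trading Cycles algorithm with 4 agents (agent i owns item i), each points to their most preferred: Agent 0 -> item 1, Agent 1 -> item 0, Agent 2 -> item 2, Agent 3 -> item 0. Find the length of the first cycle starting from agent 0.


Step 1: Trace the pointer graph from agent 0: 0 -> 1 -> 0
Step 2: A cycle is detected when we revisit agent 0
Step 3: The cycle is: 0 -> 1 -> 0
Step 4: Cycle length = 2

2


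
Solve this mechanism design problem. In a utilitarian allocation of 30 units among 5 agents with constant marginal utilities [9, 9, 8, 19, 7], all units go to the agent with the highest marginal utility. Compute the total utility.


Step 1: The marginal utilities are [9, 9, 8, 19, 7]
Step 2: The highest marginal utility is 19
Step 3: All 30 units go to that agent
Step 4: Total utility = 19 * 30 = 570

570


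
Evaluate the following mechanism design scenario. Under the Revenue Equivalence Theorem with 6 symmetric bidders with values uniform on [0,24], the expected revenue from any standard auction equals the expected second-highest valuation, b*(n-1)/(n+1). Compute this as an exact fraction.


Step 1: By Revenue Equivalence, expected revenue = b*(n-1)/(n+1)
Step 2: Substituting n = 6, b = 24
Step 3: Revenue = 24*(6-1)/(6+1) = 24*5/7
Step 4: Revenue = 120/7

120/7


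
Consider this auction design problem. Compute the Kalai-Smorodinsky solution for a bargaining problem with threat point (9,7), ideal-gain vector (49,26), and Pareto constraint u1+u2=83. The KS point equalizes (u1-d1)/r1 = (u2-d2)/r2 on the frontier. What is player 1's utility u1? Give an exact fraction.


Step 1: At the KS point, (u1-d1)/r1 = (u2-d2)/r2 = t and u1+u2 = 83
Step 2: u1 = d1 + r1*t and u2 = d2 + r2*t, so (d1 + r1*t) + (d2 + r2*t) = 83
Step 3: t = (83 - 9 - 7)/(49 + 26) = 67/75
Step 4: u1 = d1 + r1*t = 9 + 49 * 67/75 = 3958/75
Step 5: (Check: u2 = d2 + r2*t = 2267/75; u1+u2 = 3958/75 + 2267/75 = 83, on the frontier.)

3958/75


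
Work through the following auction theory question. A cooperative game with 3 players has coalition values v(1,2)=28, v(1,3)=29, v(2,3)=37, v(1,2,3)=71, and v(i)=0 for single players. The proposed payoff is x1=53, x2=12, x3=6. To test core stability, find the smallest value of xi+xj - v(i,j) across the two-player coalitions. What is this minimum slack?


Step 1: Slack for coalition (1,2): x1+x2 - v12 = 65 - 28 = 37
Step 2: Slack for coalition (1,3): x1+x3 - v13 = 59 - 29 = 30
Step 3: Slack for coalition (2,3): x2+x3 - v23 = 18 - 37 = -19
Step 4: Minimum slack = min(37, 30, -19) = -19, attained by (2,3); coalition (2,3) can block (slack < 0), so the allocation is not in the core

-19


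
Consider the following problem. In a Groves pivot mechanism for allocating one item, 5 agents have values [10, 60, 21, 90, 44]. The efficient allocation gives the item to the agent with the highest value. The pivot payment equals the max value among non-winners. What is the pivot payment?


Step 1: The efficient winner is agent 3 with value 90
Step 2: Other agents' values: [10, 60, 21, 44]
Step 3: Pivot payment = max(others) = 60
Step 4: The winner pays 60

60


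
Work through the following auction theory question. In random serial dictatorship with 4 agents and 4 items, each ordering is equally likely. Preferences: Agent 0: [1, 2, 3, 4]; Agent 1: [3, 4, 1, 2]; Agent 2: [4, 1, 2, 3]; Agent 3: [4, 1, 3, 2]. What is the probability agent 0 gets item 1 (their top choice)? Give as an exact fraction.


Step 1: Agent 0 wants item 1
Step 2: There are 24 possible orderings of agents
Step 3: In 16 orderings, agent 0 gets item 1
Step 4: Probability = 16/24 = 2/3

2/3


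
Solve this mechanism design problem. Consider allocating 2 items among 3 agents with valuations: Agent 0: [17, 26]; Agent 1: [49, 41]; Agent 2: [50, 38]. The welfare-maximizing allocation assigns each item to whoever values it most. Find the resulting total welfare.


Step 1: For each item, find the maximum value among all agents.
Step 2: Item 0 -> Agent 2 (value 50)
Step 3: Item 1 -> Agent 1 (value 41)
Step 4: Total welfare = 50 + 41 = 91

91


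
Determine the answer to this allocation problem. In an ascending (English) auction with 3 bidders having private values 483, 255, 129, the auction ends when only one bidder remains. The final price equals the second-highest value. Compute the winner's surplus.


Step 1: Identify the highest value: 483
Step 2: Identify the second-highest value: 255
Step 3: The final price = second-highest value = 255
Step 4: Surplus = 483 - 255 = 228

228


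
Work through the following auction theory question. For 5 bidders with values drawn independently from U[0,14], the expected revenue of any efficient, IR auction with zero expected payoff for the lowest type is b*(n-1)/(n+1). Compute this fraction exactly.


Step 1: By Revenue Equivalence, expected revenue = b*(n-1)/(n+1)
Step 2: Substituting n = 5, b = 14
Step 3: Revenue = 14*(5-1)/(5+1) = 14*4/6
Step 4: Revenue = 56/6 = 28/3

28/3


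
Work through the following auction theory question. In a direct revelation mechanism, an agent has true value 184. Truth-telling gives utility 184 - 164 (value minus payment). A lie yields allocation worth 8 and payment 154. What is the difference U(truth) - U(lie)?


Step 1: U(truth) = value - payment = 184 - 164 = 20
Step 2: U(lie) = allocation - payment = 8 - 154 = -146
Step 3: IC gap = 20 - (-146) = 166

166


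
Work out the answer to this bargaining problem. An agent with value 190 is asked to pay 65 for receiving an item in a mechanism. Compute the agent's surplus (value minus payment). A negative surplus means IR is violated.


Step 1: Surplus = value - payment = 190 - 65 = 125
Step 2: IR is satisfied (surplus >= 0)

125


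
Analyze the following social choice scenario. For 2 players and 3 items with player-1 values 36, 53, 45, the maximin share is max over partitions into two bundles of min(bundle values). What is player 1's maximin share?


Step 1: Item values = 36, 53, 45
Step 2: Enumerate all 2-bundle partitions and take the smaller bundle:
  Partition 1: {36} vs {53,45} -> bundles 36, 98; min = 36
  Partition 2: {53} vs {36,45} -> bundles 53, 81; min = 53
  Partition 3: {45} vs {36,53} -> bundles 45, 89; min = 45
Step 3: MMS = max(36, 53, 45) = 53

53


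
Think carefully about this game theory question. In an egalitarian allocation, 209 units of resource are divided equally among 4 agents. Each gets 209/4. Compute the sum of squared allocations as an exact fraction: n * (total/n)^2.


Step 1: Each agent's share = 209/4
Step 2: Square of each share = (209/4)^2 = 43681/16
Step 3: Sum of squares = 4 * 43681/16 = 43681/4

43681/4


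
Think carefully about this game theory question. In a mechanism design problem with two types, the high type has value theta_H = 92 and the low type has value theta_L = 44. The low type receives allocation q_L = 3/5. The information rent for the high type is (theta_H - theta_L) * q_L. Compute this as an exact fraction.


Step 1: theta_H - theta_L = 92 - 44 = 48
Step 2: Information rent = (theta_H - theta_L) * q_L
Step 3: = 48 * 3/5
Step 4: = 144/5

144/5


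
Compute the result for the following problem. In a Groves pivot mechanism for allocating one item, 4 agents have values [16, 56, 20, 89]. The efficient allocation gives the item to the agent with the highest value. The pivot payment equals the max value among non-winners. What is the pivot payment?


Step 1: The efficient winner is agent 3 with value 89
Step 2: Other agents' values: [16, 56, 20]
Step 3: Pivot payment = max(others) = 56
Step 4: The winner pays 56

56


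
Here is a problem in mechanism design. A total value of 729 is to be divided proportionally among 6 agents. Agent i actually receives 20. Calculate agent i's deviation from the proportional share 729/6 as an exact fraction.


Step 1: Proportional share = 729/6 = 243/2
Step 2: Agent's actual allocation = 20
Step 3: Excess = 20 - 243/2 = -203/2

-203/2


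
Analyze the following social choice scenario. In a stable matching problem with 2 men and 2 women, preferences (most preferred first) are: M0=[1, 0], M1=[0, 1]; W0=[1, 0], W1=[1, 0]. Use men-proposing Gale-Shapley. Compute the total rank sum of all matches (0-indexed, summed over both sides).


Step 1: Run Gale-Shapley (men propose, women hold best offer):
  M0 proposes to W1; she accepts
  M1 proposes to W0; she accepts
Step 2: Final matching: W0-M1, W1-M0
Step 3: 0-indexed ranks (man's rank of his match, then woman's): 0 + 0 + 0 + 1
Step 4: Total rank sum = 1

1


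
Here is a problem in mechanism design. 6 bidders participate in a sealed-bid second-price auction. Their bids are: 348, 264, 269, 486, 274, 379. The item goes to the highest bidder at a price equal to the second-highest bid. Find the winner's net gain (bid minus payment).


Step 1: Sort bids in descending order: 486, 379, 348, 274, 269, 264
Step 2: The winning bid is the highest: 486
Step 3: The payment equals the second-highest bid: 379
Step 4: Surplus = winner's bid - payment = 486 - 379 = 107

107


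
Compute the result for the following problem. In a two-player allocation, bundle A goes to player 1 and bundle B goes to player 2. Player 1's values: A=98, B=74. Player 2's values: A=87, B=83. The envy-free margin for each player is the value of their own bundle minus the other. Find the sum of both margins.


Step 1: Player 1's margin = v1(A) - v1(B) = 98 - 74 = 24
Step 2: Player 2's margin = v2(B) - v2(A) = 83 - 87 = -4
Step 3: Total margin = 24 + -4 = 20

20


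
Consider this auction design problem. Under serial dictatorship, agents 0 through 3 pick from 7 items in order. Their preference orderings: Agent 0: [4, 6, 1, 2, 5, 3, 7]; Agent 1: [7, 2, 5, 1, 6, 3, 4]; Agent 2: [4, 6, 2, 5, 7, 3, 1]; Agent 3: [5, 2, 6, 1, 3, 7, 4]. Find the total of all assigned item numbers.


Step 1: Agent 0 picks item 4
Step 2: Agent 1 picks item 7
Step 3: Agent 2 picks item 6
Step 4: Agent 3 picks item 5
Step 5: Sum = 4 + 7 + 6 + 5 = 22

22


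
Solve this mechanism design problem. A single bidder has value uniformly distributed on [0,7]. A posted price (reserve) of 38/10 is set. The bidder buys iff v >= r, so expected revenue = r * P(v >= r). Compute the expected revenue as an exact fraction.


Step 1: Posted price r = 19/5, value support [0,7]
Step 2: P(v >= r) = (7 - 19/5)/7 = 16/35
Step 3: Expected revenue = r * P(v >= r) = 19/5 * 16/35
Step 4: Revenue = 304/175

304/175


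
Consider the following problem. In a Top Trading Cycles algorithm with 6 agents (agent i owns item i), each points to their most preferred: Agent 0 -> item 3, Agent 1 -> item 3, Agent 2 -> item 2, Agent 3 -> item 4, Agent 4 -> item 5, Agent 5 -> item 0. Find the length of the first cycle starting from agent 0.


Step 1: Trace the pointer graph from agent 0: 0 -> 3 -> 4 -> 5 -> 0
Step 2: A cycle is detected when we revisit agent 0
Step 3: The cycle is: 0 -> 3 -> 4 -> 5 -> 0
Step 4: Cycle length = 4

4


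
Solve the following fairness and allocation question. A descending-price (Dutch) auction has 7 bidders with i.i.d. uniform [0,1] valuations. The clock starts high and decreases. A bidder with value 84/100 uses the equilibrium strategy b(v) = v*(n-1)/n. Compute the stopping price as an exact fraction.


Step 1: Dutch auctions are strategically equivalent to first-price auctions
Step 2: The equilibrium bid is b(v) = v*(n-1)/n
Step 3: b = 21/25 * 6/7
Step 4: b = 18/25

18/25


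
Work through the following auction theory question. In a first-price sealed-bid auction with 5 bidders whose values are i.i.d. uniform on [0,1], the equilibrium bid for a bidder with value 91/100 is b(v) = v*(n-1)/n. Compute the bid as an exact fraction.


Step 1: The symmetric BNE bidding function is b(v) = v * (n-1) / n
Step 2: Substitute v = 91/100 and n = 5
Step 3: b = 91/100 * 4/5
Step 4: b = 91/125

91/125


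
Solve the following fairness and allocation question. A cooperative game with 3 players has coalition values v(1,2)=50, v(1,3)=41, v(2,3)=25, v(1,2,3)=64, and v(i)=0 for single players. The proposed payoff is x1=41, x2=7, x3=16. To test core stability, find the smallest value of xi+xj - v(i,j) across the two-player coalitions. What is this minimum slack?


Step 1: Slack for coalition (1,2): x1+x2 - v12 = 48 - 50 = -2
Step 2: Slack for coalition (1,3): x1+x3 - v13 = 57 - 41 = 16
Step 3: Slack for coalition (2,3): x2+x3 - v23 = 23 - 25 = -2
Step 4: Minimum slack = min(-2, 16, -2) = -2, attained by (1,2) and (2,3); coalitions (1,2) and (2,3) can block (slack < 0), so the allocation is not in the core

-2


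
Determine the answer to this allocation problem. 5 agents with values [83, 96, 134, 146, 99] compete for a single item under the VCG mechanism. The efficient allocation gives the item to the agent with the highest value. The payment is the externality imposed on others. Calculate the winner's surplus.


Step 1: The winner is the agent with the highest value: agent 3 with value 146
Step 2: Values of other agents: [83, 96, 134, 99]
Step 3: VCG payment = max of others' values = 134
Step 4: Surplus = 146 - 134 = 12

12


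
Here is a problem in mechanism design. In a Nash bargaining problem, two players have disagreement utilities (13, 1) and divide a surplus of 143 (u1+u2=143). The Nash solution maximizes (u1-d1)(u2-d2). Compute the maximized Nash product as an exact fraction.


Step 1: The Nash solution splits surplus symmetrically above the disagreement point
Step 2: u1 = (total + d1 - d2)/2 = (143 + 13 - 1)/2 = 155/2
Step 3: u2 = (total - d1 + d2)/2 = (143 - 13 + 1)/2 = 131/2
Step 4: Nash product = (155/2 - 13) * (131/2 - 1)
Step 5: = 129/2 * 129/2 = 16641/4

16641/4


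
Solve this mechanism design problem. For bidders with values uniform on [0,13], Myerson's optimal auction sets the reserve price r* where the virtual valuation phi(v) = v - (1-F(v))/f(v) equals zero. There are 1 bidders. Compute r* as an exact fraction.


Step 1: For U[0,13], F(v) = v/13 and f(v) = 1/13
Step 2: phi(v) = v - (1 - v/13)/(1/13) = v - (13 - v) = 2v - 13
Step 3: Set phi(r*) = 0: 2r* - 13 = 0
Step 4: r* = 13/2 (the number of bidders n = 1 does not enter)

13/2


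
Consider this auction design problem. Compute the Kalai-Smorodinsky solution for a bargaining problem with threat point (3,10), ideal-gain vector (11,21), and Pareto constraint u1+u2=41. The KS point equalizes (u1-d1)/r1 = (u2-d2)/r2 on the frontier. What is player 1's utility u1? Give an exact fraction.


Step 1: At the KS point, (u1-d1)/r1 = (u2-d2)/r2 = t and u1+u2 = 41
Step 2: u1 = d1 + r1*t and u2 = d2 + r2*t, so (d1 + r1*t) + (d2 + r2*t) = 41
Step 3: t = (41 - 3 - 10)/(11 + 21) = 28/32 = 7/8
Step 4: u1 = d1 + r1*t = 3 + 11 * 7/8 = 101/8
Step 5: (Check: u2 = d2 + r2*t = 227/8; u1+u2 = 101/8 + 227/8 = 41, on the frontier.)

101/8


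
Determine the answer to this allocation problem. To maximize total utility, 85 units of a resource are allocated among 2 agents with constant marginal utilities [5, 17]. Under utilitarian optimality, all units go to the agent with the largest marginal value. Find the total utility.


Step 1: The marginal utilities are [5, 17]
Step 2: The highest marginal utility is 17
Step 3: All 85 units go to that agent
Step 4: Total utility = 17 * 85 = 1445

1445


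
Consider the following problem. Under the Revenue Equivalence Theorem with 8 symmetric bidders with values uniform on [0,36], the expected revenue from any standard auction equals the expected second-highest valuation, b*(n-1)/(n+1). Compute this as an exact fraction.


Step 1: By Revenue Equivalence, expected revenue = b*(n-1)/(n+1)
Step 2: Substituting n = 8, b = 36
Step 3: Revenue = 36*(8-1)/(8+1) = 36*7/9
Step 4: Revenue = 252/9 = 28

28


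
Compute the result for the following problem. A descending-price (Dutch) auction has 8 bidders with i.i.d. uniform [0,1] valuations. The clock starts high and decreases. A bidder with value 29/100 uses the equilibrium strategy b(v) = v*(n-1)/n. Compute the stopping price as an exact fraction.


Step 1: Dutch auctions are strategically equivalent to first-price auctions
Step 2: The equilibrium bid is b(v) = v*(n-1)/n
Step 3: b = 29/100 * 7/8
Step 4: b = 203/800

203/800


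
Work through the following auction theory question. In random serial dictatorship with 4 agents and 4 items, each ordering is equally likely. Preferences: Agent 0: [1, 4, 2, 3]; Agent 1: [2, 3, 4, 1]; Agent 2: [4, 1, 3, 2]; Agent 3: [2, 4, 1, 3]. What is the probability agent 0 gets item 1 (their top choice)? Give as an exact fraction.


Step 1: Agent 0 wants item 1
Step 2: There are 24 possible orderings of agents
Step 3: In 21 orderings, agent 0 gets item 1
Step 4: Probability = 21/24 = 7/8

7/8


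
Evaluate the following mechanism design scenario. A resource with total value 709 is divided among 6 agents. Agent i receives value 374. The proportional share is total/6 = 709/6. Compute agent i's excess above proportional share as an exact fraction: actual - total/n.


Step 1: Proportional share = 709/6
Step 2: Agent's actual allocation = 374
Step 3: Excess = 374 - 709/6 = 1535/6

1535/6


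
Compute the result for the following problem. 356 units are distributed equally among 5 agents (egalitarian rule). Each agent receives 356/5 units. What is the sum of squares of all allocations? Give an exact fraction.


Step 1: Each agent's share = 356/5
Step 2: Square of each share = (356/5)^2 = 126736/25
Step 3: Sum of squares = 5 * 126736/25 = 126736/5

126736/5


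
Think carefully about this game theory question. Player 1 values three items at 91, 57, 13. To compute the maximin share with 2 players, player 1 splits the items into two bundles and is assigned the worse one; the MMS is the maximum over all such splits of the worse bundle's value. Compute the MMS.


Step 1: Item values = 91, 57, 13
Step 2: Enumerate all 2-bundle partitions and take the smaller bundle:
  Partition 1: {91} vs {57,13} -> bundles 91, 70; min = 70
  Partition 2: {57} vs {91,13} -> bundles 57, 104; min = 57
  Partition 3: {13} vs {91,57} -> bundles 13, 148; min = 13
Step 3: MMS = max(70, 57, 13) = 70

70
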